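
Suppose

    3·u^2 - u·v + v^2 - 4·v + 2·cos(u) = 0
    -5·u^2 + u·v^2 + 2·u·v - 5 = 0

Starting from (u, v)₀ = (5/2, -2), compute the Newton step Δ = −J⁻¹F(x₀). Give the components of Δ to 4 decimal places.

(-1.6145, 0.8223)

At (5/2, -2): F = (34.147713, -36.2500).
Jacobian J = [[6·u - v - 2·sin(u), -u + 2·v - 4], [-10·u + v^2 + 2·v, 2·u·v + 2·u]].
At the point, J = [[15.803056, -10.5000], [-25.0000, -5.0000]] (det J = -341.515279).
Solving J·Δ = −F gives Δ = (-1.6145, 0.8223).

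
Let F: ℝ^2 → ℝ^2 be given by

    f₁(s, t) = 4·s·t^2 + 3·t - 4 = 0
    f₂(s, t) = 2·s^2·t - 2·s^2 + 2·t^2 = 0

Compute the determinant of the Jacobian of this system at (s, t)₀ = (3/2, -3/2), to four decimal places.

J = [[4·t^2, 8·s·t + 3], [4·s·t - 4·s, 2·s^2 + 4·t]].
At the point, J = [[9.0000, -15.0000], [-15.0000, -1.5000]].
det J = -238.5000.

-238.5000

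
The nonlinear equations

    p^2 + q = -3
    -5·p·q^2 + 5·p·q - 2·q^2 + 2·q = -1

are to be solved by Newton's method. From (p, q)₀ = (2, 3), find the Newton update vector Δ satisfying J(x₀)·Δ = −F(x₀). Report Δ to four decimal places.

At (2, 3): F = (10.0000, -71.0000).
Jacobian J = [[2·p, 1], [-5·q^2 + 5·q, -10·p·q + 5·p - 4·q + 2]].
At the point, J = [[4.0000, 1.0000], [-30.0000, -60.0000]] (det J = -210.0000).
Solving J·Δ = −F gives Δ = (-2.5190, 0.0762).

(-2.5190, 0.0762)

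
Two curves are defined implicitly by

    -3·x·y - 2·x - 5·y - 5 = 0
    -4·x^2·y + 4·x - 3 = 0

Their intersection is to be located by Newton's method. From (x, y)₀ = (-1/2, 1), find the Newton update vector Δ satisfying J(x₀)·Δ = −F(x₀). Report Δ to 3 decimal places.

At (-1/2, 1): F = (-7.500, -6.000).
Jacobian J = [[-3·y - 2, -3·x - 5], [-8·x·y + 4, -4·x^2]].
At the point, J = [[-5.000, -3.500], [8.000, -1.000]] (det J = 33.000).
Solving J·Δ = −F gives Δ = (0.409, -2.727).

(0.409, -2.727)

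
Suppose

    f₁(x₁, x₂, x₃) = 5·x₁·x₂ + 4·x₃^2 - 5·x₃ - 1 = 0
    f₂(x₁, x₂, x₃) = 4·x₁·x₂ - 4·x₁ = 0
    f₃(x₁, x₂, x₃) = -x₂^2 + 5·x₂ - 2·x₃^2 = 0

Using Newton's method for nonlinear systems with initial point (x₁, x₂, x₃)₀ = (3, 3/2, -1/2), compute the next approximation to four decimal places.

At (3, 3/2, -1/2): F = (25.0000, 6.0000, 4.7500).
Jacobian J = [[5·x₂, 5·x₁, 8·x₃ - 5], [4·x₂ - 4, 4·x₁, 0], [0, -2·x₂ + 5, -4·x₃]].
At the point, J = [[7.5000, 15.0000, -9.0000], [2.0000, 12.0000, 0.0000], [0.0000, 2.0000, 2.0000]] (det J = 84.0000).
Solving J·Δ = −F gives Δ = (-9.8214, 1.1369, -3.5119).
Then the next iterate is (x₁, x₂, x₃)₁ = (-6.8214, 2.6369, -4.0119).

(-6.8214, 2.6369, -4.0119)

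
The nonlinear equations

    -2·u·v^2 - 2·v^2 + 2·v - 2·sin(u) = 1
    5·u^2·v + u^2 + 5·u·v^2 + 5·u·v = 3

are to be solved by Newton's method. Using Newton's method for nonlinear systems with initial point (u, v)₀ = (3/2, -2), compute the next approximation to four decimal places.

(0.4579, -1.1586)

At (3/2, -2): F = (-26.994990, -8.2500).
Jacobian J = [[-2·v^2 - 2·cos(u), -4·u·v - 4·v + 2], [10·u·v + 2·u + 5·v^2 + 5·v, 5·u^2 + 10·u·v + 5·u]].
At the point, J = [[-8.141474, 22.0000], [-17.0000, -11.2500]] (det J = 465.591587).
Solving J·Δ = −F gives Δ = (-1.0421, 0.8414).
Then the next iterate is (u, v)₁ = (0.4579, -1.1586).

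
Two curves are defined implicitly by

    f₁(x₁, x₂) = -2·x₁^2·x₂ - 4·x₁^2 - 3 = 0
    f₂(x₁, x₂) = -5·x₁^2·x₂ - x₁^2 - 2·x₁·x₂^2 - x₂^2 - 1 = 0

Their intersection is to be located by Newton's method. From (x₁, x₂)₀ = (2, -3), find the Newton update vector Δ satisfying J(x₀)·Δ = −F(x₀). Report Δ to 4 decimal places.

At (2, -3): F = (5.0000, 10.0000).
Jacobian J = [[-4·x₁·x₂ - 8·x₁, -2·x₁^2], [-10·x₁·x₂ - 2·x₁ - 2·x₂^2, -5·x₁^2 - 4·x₁·x₂ - 2·x₂]].
At the point, J = [[8.0000, -8.0000], [38.0000, 10.0000]] (det J = 384.0000).
Solving J·Δ = −F gives Δ = (-0.3385, 0.2865).

(-0.3385, 0.2865)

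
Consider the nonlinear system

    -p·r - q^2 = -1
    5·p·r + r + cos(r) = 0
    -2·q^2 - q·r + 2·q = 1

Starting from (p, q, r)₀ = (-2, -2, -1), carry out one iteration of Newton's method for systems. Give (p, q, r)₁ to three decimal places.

(-10.831, -1.833, 5.581)

At (-2, -2, -1): F = (-5.000, 9.54030, -15.000).
Jacobian J = [[-r, -2·q, -p], [5·r, 0, 5·p - sin(r) + 1], [0, -4·q - r + 2, -q]].
At the point, J = [[1.000, 4.000, 2.000], [-5.000, 0.000, -8.15853], [0.000, 11.000, 2.000]] (det J = 19.74382).
Solving J·Δ = −F gives Δ = (-8.831, 0.167, 6.581).
Then the next iterate is (p, q, r)₁ = (-10.831, -1.833, 5.581).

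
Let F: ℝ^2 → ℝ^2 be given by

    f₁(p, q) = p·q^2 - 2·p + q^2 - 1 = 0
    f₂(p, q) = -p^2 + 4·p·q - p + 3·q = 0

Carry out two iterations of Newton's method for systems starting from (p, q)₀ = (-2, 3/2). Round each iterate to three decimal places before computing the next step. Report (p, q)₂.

(-0.772, 0.434)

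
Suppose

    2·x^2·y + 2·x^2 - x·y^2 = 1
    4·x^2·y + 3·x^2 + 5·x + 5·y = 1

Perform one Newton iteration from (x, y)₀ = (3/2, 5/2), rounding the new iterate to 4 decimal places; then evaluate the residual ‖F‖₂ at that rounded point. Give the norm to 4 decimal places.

14.1044

At (3/2, 5/2): F = (5.3750, 48.2500).
Jacobian J = [[4·x·y + 4·x - y^2, 2·x^2 - 2·x·y], [8·x·y + 6·x + 5, 4·x^2 + 5]].
At the point, J = [[14.7500, -3.0000], [44.0000, 14.0000]] (det J = 338.5000).
Solving J·Δ = −F gives Δ = (-0.6499, -1.4038).
Then the next iterate is (x, y)₁ = (0.8501, 1.0962).
Re-evaluating at (0.8501, 1.0962): F = (1.008195, 14.068273), so ‖F‖₂ = 14.1044.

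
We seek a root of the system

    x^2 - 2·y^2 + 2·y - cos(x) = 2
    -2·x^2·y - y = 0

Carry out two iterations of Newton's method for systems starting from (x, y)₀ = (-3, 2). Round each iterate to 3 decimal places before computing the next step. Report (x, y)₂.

(-1.243, 0.827)

At (-3, 2): F = (3.98999, -38.000).
Jacobian J = [[2·x + sin(x), -4·y + 2], [-4·x·y, -2·x^2 - 1]].
At the point, J = [[-6.14112, -6.000], [24.000, -19.000]] (det J = 260.68128).
Solving J·Δ = −F gives Δ = (1.165, -0.528).
Then the next iterate is (x, y)₁ = (-1.835, 1.472).
Round to (-1.835, 1.472) and repeat: F = (0.23880, -11.38511), J = [[-4.63530, -3.888], [10.80448, -7.73445]].
Δ = (0.592, -0.645), so (x, y)₂ = (-1.243, 0.827).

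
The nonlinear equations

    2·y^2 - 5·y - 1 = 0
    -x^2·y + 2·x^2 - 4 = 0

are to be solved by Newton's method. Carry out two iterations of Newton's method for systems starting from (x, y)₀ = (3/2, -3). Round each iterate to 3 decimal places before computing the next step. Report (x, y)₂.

(1.299, -0.369)

At (3/2, -3): F = (32.000, 7.250).
Jacobian J = [[0, 4·y - 5], [-2·x·y + 4·x, -x^2]].
At the point, J = [[0.000, -17.000], [15.000, -2.250]] (det J = 255.000).
Solving J·Δ = −F gives Δ = (-0.201, 1.882).
Then the next iterate is (x, y)₁ = (1.299, -1.118).
Round to (1.299, -1.118) and repeat: F = (7.08985, 1.26132), J = [[0.000, -9.472], [8.10056, -1.68740]].
Δ = (0.000, 0.749), so (x, y)₂ = (1.299, -0.369).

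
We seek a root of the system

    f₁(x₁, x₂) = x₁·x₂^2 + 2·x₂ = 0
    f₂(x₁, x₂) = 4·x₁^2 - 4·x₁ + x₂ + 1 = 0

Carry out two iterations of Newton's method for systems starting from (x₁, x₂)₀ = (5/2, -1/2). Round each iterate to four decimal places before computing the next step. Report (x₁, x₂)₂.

At (5/2, -1/2): F = (-0.3750, 15.5000).
Jacobian J = [[x₂^2, 2·x₁·x₂ + 2], [8·x₁ - 4, 1]].
At the point, J = [[0.2500, -0.5000], [16.0000, 1.0000]] (det J = 8.2500).
Solving J·Δ = −F gives Δ = (-0.8939, -1.1970).
Then the next iterate is (x₁, x₂)₁ = (1.6061, -1.6970).
Round to (1.6061, -1.6970) and repeat: F = (1.231261, 3.196829), J = [[2.879809, -3.451103], [8.8488, 1.0000]].
Δ = (-0.3670, 0.0505), so (x₁, x₂)₂ = (1.2391, -1.6465).

(1.2391, -1.6465)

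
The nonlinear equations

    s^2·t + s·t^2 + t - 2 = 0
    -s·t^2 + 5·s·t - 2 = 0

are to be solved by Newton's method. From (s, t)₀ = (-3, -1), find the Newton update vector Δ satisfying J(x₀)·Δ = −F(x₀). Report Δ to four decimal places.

(1.1569, 0.4314)

At (-3, -1): F = (-15.0000, 16.0000).
Jacobian J = [[2·s·t + t^2, s^2 + 2·s·t + 1], [-t^2 + 5·t, -2·s·t + 5·s]].
At the point, J = [[7.0000, 16.0000], [-6.0000, -21.0000]] (det J = -51.0000).
Solving J·Δ = −F gives Δ = (1.1569, 0.4314).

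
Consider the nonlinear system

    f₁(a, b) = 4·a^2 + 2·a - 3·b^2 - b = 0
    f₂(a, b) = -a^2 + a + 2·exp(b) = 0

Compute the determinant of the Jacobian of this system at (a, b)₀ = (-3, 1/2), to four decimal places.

-44.5437

J = [[8·a + 2, -6·b - 1], [-2·a + 1, 2·exp(b)]].
At the point, J = [[-22.0000, -4.0000], [7.0000, 3.297443]].
det J = -44.5437.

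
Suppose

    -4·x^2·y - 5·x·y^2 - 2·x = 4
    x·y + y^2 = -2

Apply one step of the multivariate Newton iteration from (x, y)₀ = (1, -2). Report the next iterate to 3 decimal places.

(1.200, -0.800)

At (1, -2): F = (-18.000, 4.000).
Jacobian J = [[-8·x·y - 5·y^2 - 2, -4·x^2 - 10·x·y], [y, x + 2·y]].
At the point, J = [[-6.000, 16.000], [-2.000, -3.000]] (det J = 50.000).
Solving J·Δ = −F gives Δ = (0.200, 1.200).
Then the next iterate is (x, y)₁ = (1.200, -0.800).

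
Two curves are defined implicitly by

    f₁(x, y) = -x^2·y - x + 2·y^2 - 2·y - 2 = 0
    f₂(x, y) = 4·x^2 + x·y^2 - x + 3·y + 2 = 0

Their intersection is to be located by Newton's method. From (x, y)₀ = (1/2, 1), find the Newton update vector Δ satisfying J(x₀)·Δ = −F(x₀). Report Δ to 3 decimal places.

At (1/2, 1): F = (-2.750, 6.000).
Jacobian J = [[-2·x·y - 1, -x^2 + 4·y - 2], [8·x + y^2 - 1, 2·x·y + 3]].
At the point, J = [[-2.000, 1.750], [4.000, 4.000]] (det J = -15.000).
Solving J·Δ = −F gives Δ = (-1.433, -0.067).

(-1.433, -0.067)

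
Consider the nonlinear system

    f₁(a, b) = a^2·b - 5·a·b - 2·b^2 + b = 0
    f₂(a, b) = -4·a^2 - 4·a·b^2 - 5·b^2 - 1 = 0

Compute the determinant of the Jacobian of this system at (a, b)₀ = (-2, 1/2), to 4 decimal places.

-208.5000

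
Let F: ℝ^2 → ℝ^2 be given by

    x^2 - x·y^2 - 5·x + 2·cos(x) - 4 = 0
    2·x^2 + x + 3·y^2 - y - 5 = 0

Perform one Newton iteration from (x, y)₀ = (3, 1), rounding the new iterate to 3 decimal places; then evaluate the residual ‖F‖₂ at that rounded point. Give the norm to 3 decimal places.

25.675

At (3, 1): F = (-14.97998, 18.000).
Jacobian J = [[2·x - y^2 - 2·sin(x) - 5, -2·x·y], [4·x + 1, 6·y - 1]].
At the point, J = [[-0.28224, -6.000], [13.000, 5.000]] (det J = 76.58880).
Solving J·Δ = −F gives Δ = (-0.432, -2.476).
Then the next iterate is (x, y)₁ = (2.568, -1.476).
Re-evaluating at (2.568, -1.476): F = (-17.51987, 18.76898), so ‖F‖₂ = 25.675.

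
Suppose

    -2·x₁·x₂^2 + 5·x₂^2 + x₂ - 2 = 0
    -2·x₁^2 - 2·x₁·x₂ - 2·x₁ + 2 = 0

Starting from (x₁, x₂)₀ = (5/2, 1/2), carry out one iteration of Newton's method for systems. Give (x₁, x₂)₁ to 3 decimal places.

At (5/2, 1/2): F = (-1.500, -18.000).
Jacobian J = [[-2·x₂^2, -4·x₁·x₂ + 10·x₂ + 1], [-4·x₁ - 2·x₂ - 2, -2·x₁]].
At the point, J = [[-0.500, 1.000], [-13.000, -5.000]] (det J = 15.500).
Solving J·Δ = −F gives Δ = (-1.645, 0.677).
Then the next iterate is (x₁, x₂)₁ = (0.855, 1.177).

(0.855, 1.177)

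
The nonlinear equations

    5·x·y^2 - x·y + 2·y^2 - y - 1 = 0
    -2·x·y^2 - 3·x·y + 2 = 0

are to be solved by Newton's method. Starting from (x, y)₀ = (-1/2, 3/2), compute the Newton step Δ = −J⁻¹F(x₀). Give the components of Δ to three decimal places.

At (-1/2, 3/2): F = (-2.875, 6.500).
Jacobian J = [[5·y^2 - y, 10·x·y - x + 4·y - 1], [-2·y^2 - 3·y, -4·x·y - 3·x]].
At the point, J = [[9.750, -2.000], [-9.000, 4.500]] (det J = 25.875).
Solving J·Δ = −F gives Δ = (-0.002, -1.449).

(-0.002, -1.449)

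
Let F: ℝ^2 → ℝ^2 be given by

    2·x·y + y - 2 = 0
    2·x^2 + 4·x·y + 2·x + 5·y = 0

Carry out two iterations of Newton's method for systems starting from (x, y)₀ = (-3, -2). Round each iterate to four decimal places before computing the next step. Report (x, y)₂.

(-1.2526, -1.3398)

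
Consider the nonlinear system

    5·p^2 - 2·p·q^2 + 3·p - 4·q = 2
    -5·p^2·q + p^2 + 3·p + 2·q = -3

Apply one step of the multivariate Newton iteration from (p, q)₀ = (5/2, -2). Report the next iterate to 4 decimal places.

(1.2258, -1.9541)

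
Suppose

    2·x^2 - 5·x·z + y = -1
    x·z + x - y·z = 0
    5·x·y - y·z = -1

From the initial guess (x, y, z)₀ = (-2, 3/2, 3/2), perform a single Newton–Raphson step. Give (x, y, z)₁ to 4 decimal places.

At (-2, 3/2, 3/2): F = (25.5000, -7.2500, -16.2500).
Jacobian J = [[4·x - 5·z, 1, -5·x], [z + 1, -z, x - y], [5·y, 5·x - z, -y]].
At the point, J = [[-15.5000, 1.0000, 10.0000], [2.5000, -1.5000, -3.5000], [7.5000, -11.5000, -1.5000]] (det J = 391.5000).
Solving J·Δ = −F gives Δ = (0.8506, -0.7069, -1.1609).
Then the next iterate is (x, y, z)₁ = (-1.1494, 0.7931, 0.3391).

(-1.1494, 0.7931, 0.3391)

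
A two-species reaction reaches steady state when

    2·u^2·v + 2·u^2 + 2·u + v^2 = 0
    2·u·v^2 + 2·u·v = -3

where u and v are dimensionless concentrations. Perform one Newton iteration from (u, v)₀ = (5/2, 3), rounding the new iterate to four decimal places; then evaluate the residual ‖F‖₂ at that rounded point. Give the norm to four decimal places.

At (5/2, 3): F = (64.0000, 63.0000).
Jacobian J = [[4·u·v + 4·u + 2, 2·u^2 + 2·v], [2·v^2 + 2·v, 4·u·v + 2·u]].
At the point, J = [[42.0000, 18.5000], [24.0000, 35.0000]] (det J = 1026.0000).
Solving J·Δ = −F gives Δ = (-1.0473, -1.0819).
Then the next iterate is (u, v)₁ = (1.4527, 1.9181).
Re-evaluating at (1.4527, 1.9181): F = (18.900858, 19.262127), so ‖F‖₂ = 26.9865.

26.9865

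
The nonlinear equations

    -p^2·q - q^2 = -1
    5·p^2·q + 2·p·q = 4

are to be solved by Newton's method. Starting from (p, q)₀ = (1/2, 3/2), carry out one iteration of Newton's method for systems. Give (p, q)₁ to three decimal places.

(0.685, 0.915)

At (1/2, 3/2): F = (-1.625, -0.625).
Jacobian J = [[-2·p·q, -p^2 - 2·q], [10·p·q + 2·q, 5·p^2 + 2·p]].
At the point, J = [[-1.500, -3.250], [10.500, 2.250]] (det J = 30.750).
Solving J·Δ = −F gives Δ = (0.185, -0.585).
Then the next iterate is (p, q)₁ = (0.685, 0.915).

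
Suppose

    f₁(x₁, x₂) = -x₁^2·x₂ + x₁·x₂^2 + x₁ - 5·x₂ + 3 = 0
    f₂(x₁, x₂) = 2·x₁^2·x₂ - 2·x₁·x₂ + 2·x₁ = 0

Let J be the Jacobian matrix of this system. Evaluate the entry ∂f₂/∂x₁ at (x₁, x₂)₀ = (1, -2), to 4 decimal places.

-2.0000

∂f₂/∂x₁ = 4·x₁·x₂ - 2·x₂ + 2.
At (1, -2) this is -2.0000.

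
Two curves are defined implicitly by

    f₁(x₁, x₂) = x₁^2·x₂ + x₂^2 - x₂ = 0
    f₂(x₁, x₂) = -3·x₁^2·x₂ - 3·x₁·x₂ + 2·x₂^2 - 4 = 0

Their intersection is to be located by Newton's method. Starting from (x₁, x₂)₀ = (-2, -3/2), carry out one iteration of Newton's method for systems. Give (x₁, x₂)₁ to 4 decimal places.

(-1.6250, -1.1302)

At (-2, -3/2): F = (-2.2500, 9.5000).
Jacobian J = [[2·x₁·x₂, x₁^2 + 2·x₂ - 1], [-6·x₁·x₂ - 3·x₂, -3·x₁^2 - 3·x₁ + 4·x₂]].
At the point, J = [[6.0000, 0.0000], [-13.5000, -12.0000]] (det J = -72.0000).
Solving J·Δ = −F gives Δ = (0.3750, 0.3698).
Then the next iterate is (x₁, x₂)₁ = (-1.6250, -1.1302).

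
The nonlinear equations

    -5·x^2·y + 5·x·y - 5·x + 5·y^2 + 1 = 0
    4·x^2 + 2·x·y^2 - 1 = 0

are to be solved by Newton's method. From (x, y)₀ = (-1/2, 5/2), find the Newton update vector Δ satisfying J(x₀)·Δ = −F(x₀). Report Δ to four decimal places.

(0.0212, -1.2140)

At (-1/2, 5/2): F = (25.3750, -6.2500).
Jacobian J = [[-10·x·y + 5·y - 5, -5·x^2 + 5·x + 10·y], [8·x + 2·y^2, 4·x·y]].
At the point, J = [[20.0000, 21.2500], [8.5000, -5.0000]] (det J = -280.6250).
Solving J·Δ = −F gives Δ = (0.0212, -1.2140).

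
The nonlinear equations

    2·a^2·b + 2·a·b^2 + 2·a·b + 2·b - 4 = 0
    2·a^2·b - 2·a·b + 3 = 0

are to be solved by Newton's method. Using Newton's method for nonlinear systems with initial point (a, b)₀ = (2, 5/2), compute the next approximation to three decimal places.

(1.394, 1.521)

At (2, 5/2): F = (56.000, 13.000).
Jacobian J = [[4·a·b + 2·b^2 + 2·b, 2·a^2 + 4·a·b + 2·a + 2], [4·a·b - 2·b, 2·a^2 - 2·a]].
At the point, J = [[37.500, 34.000], [15.000, 4.000]] (det J = -360.000).
Solving J·Δ = −F gives Δ = (-0.606, -0.979).
Then the next iterate is (a, b)₁ = (1.394, 1.521).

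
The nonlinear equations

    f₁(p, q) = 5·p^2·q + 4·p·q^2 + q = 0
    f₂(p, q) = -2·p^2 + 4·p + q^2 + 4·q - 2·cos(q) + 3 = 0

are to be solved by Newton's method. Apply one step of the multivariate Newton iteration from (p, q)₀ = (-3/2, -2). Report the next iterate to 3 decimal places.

At (-3/2, -2): F = (-48.500, -10.66771).
Jacobian J = [[10·p·q + 4·q^2, 5·p^2 + 8·p·q + 1], [-4·p + 4, 2·q + 2·sin(q) + 4]].
At the point, J = [[46.000, 36.250], [10.000, -1.81859]] (det J = -446.15536).
Solving J·Δ = −F gives Δ = (1.064, -0.013).
Then the next iterate is (p, q)₁ = (-0.436, -2.013).

(-0.436, -2.013)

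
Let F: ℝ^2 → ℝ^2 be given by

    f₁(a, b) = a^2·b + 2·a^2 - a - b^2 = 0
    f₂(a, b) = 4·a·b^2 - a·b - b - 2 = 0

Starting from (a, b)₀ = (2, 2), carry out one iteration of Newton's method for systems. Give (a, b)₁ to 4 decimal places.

At (2, 2): F = (10.0000, 24.0000).
Jacobian J = [[2·a·b + 4·a - 1, a^2 - 2·b], [4·b^2 - b, 8·a·b - a - 1]].
At the point, J = [[15.0000, 0.0000], [14.0000, 29.0000]] (det J = 435.0000).
Solving J·Δ = −F gives Δ = (-0.6667, -0.5057).
Then the next iterate is (a, b)₁ = (1.3333, 1.4943).

(1.3333, 1.4943)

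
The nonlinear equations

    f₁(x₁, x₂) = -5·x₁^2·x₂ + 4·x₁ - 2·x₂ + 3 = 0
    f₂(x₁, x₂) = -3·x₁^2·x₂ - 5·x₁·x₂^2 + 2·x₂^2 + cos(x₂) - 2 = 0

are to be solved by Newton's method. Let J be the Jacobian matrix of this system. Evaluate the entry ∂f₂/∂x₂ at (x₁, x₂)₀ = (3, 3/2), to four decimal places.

-66.9975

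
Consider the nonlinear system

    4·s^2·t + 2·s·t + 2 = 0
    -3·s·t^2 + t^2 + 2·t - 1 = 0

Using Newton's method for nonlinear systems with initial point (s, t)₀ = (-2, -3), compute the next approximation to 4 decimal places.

(-1.4926, -1.9425)

At (-2, -3): F = (-34.0000, 56.0000).
Jacobian J = [[8·s·t + 2·t, 4·s^2 + 2·s], [-3·t^2, -6·s·t + 2·t + 2]].
At the point, J = [[42.0000, 12.0000], [-27.0000, -40.0000]] (det J = -1356.0000).
Solving J·Δ = −F gives Δ = (0.5074, 1.0575).
Then the next iterate is (s, t)₁ = (-1.4926, -1.9425).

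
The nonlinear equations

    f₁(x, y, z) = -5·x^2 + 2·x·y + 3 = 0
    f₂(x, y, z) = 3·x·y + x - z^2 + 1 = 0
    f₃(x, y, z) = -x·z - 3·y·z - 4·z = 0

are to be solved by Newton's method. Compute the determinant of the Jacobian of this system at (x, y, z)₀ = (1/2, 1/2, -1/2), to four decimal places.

57.5000

J = [[-10·x + 2·y, 2·x, 0], [3·y + 1, 3·x, -2·z], [-z, -3·z, -x - 3·y - 4]].
At the point, J = [[-4.0000, 1.0000, 0.0000], [2.5000, 1.5000, 1.0000], [0.5000, 1.5000, -6.0000]].
det J = 57.5000.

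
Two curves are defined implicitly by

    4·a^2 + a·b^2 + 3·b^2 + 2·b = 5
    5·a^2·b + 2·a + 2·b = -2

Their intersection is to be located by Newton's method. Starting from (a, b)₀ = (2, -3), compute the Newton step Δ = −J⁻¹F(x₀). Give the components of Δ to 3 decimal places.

(-0.540, 1.304)

At (2, -3): F = (50.000, -60.000).
Jacobian J = [[8·a + b^2, 2·a·b + 6·b + 2], [10·a·b + 2, 5·a^2 + 2]].
At the point, J = [[25.000, -28.000], [-58.000, 22.000]] (det J = -1074.000).
Solving J·Δ = −F gives Δ = (-0.540, 1.304).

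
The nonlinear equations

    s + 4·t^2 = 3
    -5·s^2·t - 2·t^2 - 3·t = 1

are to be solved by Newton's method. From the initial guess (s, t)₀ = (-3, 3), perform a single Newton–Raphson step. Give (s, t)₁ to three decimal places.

At (-3, 3): F = (30.000, -163.000).
Jacobian J = [[1, 8·t], [-10·s·t, -5·s^2 - 4·t - 3]].
At the point, J = [[1.000, 24.000], [90.000, -60.000]] (det J = -2220.000).
Solving J·Δ = −F gives Δ = (0.951, -1.290).
Then the next iterate is (s, t)₁ = (-2.049, 1.710).

(-2.049, 1.710)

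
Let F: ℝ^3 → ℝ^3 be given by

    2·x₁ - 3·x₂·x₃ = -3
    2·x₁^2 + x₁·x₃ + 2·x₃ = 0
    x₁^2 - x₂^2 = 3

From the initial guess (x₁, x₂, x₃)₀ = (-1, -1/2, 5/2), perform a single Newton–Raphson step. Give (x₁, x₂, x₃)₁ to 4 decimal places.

At (-1, -1/2, 5/2): F = (4.7500, 4.5000, -2.2500).
Jacobian J = [[2, -3·x₃, -3·x₂], [4·x₁ + x₃, 0, x₁ + 2], [2·x₁, -2·x₂, 0]].
At the point, J = [[2.0000, -7.5000, 1.5000], [-1.5000, 0.0000, 1.0000], [-2.0000, 1.0000, 0.0000]] (det J = 10.7500).
Solving J·Δ = −F gives Δ = (-1.7558, -1.2616, -7.1337).
Then the next iterate is (x₁, x₂, x₃)₁ = (-2.7558, -1.7616, -4.6337).

(-2.7558, -1.7616, -4.6337)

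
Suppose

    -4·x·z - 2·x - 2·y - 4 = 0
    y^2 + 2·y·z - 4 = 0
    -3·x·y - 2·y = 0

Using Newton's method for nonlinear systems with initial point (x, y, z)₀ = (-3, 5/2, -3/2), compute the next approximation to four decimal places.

At (-3, 5/2, -3/2): F = (-21.0000, -5.2500, 17.5000).
Jacobian J = [[-4·z - 2, -2, -4·x], [0, 2·y + 2·z, 2·y], [-3·y, -3·x - 2, 0]].
At the point, J = [[4.0000, -2.0000, 12.0000], [0.0000, 2.0000, 5.0000], [-7.5000, 7.0000, 0.0000]] (det J = 115.0000).
Solving J·Δ = −F gives Δ = (2.6174, 0.3043, 0.9283).
Then the next iterate is (x, y, z)₁ = (-0.3826, 2.8043, -0.5717).

(-0.3826, 2.8043, -0.5717)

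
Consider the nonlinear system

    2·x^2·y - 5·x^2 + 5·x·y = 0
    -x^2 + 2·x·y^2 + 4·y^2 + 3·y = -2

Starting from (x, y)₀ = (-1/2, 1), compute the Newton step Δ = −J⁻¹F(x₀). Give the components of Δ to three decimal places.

(0.176, -0.920)

At (-1/2, 1): F = (-3.250, 7.750).
Jacobian J = [[4·x·y - 10·x + 5·y, 2·x^2 + 5·x], [-2·x + 2·y^2, 4·x·y + 8·y + 3]].
At the point, J = [[8.000, -2.000], [3.000, 9.000]] (det J = 78.000).
Solving J·Δ = −F gives Δ = (0.176, -0.920).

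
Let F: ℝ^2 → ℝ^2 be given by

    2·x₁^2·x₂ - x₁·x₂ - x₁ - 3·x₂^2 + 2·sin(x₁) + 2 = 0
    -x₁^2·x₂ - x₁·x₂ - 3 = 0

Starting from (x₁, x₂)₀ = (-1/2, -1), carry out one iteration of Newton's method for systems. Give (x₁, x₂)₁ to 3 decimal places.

At (-1/2, -1): F = (-2.45885, -3.250).
Jacobian J = [[4·x₁·x₂ - x₂ + 2·cos(x₁) - 1, 2·x₁^2 - x₁ - 6·x₂], [-2·x₁·x₂ - x₂, -x₁^2 - x₁]].
At the point, J = [[3.75517, 7.000], [0.000, 0.250]] (det J = 0.93879).
Solving J·Δ = −F gives Δ = (-23.578, 13.000).
Then the next iterate is (x₁, x₂)₁ = (-24.078, 12.000).

(-24.078, 12.000)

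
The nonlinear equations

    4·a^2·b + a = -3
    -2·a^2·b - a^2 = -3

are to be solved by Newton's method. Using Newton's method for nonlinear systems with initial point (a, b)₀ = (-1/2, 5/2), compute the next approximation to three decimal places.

At (-1/2, 5/2): F = (5.000, 1.500).
Jacobian J = [[8·a·b + 1, 4·a^2], [-4·a·b - 2·a, -2·a^2]].
At the point, J = [[-9.000, 1.000], [6.000, -0.500]] (det J = -1.500).
Solving J·Δ = −F gives Δ = (-2.667, -29.000).
Then the next iterate is (a, b)₁ = (-3.167, -26.500).

(-3.167, -26.500)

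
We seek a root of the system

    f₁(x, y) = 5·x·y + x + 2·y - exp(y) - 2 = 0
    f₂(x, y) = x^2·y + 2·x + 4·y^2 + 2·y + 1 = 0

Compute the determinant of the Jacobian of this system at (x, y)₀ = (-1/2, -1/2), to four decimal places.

J = [[5·y + 1, 5·x - exp(y) + 2], [2·x·y + 2, x^2 + 8·y + 2]].
At the point, J = [[-1.5000, -1.106531], [2.5000, -1.7500]].
det J = 5.3913.

5.3913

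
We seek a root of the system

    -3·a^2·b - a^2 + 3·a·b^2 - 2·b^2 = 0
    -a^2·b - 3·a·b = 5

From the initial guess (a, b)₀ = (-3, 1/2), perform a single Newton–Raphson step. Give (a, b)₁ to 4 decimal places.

At (-3, 1/2): F = (-25.2500, -5.0000).
Jacobian J = [[-6·a·b - 2·a + 3·b^2, -3·a^2 + 6·a·b - 4·b], [-2·a·b - 3·b, -a^2 - 3·a]].
At the point, J = [[15.7500, -38.0000], [1.5000, 0.0000]] (det J = 57.0000).
Solving J·Δ = −F gives Δ = (3.3333, 0.7171).
Then the next iterate is (a, b)₁ = (0.3333, 1.2171).

(0.3333, 1.2171)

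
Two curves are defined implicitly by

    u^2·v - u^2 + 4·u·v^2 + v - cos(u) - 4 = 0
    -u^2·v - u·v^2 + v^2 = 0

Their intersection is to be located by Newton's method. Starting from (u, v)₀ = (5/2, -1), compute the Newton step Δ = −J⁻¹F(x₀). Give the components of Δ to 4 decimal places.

At (5/2, -1): F = (-6.698856, 4.7500).
Jacobian J = [[2·u·v - 2·u + 4·v^2 + sin(u), u^2 + 8·u·v + 1], [-2·u·v - v^2, -u^2 - 2·u·v + 2·v]].
At the point, J = [[-5.401528, -12.7500], [4.0000, -3.2500]] (det J = 68.554966).
Solving J·Δ = −F gives Δ = (-1.2010, -0.0166).

(-1.2010, -0.0166)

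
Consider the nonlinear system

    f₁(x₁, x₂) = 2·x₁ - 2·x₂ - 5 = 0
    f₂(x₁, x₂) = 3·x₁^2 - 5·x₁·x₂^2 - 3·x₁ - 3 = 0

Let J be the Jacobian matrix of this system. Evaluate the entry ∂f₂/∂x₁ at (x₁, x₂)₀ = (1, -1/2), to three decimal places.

∂f₂/∂x₁ = 6·x₁ - 5·x₂^2 - 3.
At (1, -1/2) this is 1.750.

1.750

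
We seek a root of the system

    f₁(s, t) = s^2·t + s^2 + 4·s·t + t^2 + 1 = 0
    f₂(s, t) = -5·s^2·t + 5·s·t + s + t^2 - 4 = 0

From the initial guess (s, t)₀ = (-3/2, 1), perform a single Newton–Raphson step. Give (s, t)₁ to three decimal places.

(-0.802, 0.488)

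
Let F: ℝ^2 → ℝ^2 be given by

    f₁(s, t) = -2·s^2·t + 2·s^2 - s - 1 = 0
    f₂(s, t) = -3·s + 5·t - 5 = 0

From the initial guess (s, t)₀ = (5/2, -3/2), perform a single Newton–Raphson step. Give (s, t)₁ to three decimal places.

(3.848, 3.309)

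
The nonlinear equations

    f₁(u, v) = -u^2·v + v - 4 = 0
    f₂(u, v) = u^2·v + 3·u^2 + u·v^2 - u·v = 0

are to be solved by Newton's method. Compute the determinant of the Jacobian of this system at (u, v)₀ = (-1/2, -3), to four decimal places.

-20.2500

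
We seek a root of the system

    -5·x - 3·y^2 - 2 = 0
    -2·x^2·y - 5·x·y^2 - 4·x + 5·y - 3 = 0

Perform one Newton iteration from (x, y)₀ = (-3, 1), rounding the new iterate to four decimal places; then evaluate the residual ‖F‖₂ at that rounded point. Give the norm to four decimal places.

At (-3, 1): F = (10.0000, 11.0000).
Jacobian J = [[-5, -6·y], [-4·x·y - 5·y^2 - 4, -2·x^2 - 10·x·y + 5]].
At the point, J = [[-5.0000, -6.0000], [3.0000, 17.0000]] (det J = -67.0000).
Solving J·Δ = −F gives Δ = (3.5224, -1.2687).
Then the next iterate is (x, y)₁ = (0.5224, -0.2687).
Re-evaluating at (0.5224, -0.2687): F = (-4.828599, -6.475028), so ‖F‖₂ = 8.0772.

8.0772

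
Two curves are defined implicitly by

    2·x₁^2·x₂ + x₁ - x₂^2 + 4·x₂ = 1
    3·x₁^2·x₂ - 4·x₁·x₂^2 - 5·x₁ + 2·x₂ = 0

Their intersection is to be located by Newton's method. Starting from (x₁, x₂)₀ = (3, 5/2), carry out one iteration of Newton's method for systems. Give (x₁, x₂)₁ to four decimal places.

(1.9509, 1.4278)

At (3, 5/2): F = (50.7500, -17.5000).
Jacobian J = [[4·x₁·x₂ + 1, 2·x₁^2 - 2·x₂ + 4], [6·x₁·x₂ - 4·x₂^2 - 5, 3·x₁^2 - 8·x₁·x₂ + 2]].
At the point, J = [[31.0000, 17.0000], [15.0000, -31.0000]] (det J = -1216.0000).
Solving J·Δ = −F gives Δ = (-1.0491, -1.0722).
Then the next iterate is (x₁, x₂)₁ = (1.9509, 1.4278).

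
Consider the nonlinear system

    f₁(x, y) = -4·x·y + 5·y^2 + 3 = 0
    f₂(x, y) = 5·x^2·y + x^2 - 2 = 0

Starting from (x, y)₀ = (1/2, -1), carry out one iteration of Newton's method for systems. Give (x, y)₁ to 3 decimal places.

(-0.047, -0.349)

At (1/2, -1): F = (10.000, -3.000).
Jacobian J = [[-4·y, -4·x + 10·y], [10·x·y + 2·x, 5·x^2]].
At the point, J = [[4.000, -12.000], [-4.000, 1.250]] (det J = -43.000).
Solving J·Δ = −F gives Δ = (-0.547, 0.651).
Then the next iterate is (x, y)₁ = (-0.047, -0.349).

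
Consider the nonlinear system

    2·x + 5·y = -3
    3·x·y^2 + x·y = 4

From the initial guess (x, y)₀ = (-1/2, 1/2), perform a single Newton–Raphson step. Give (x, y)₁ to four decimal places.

At (-1/2, 1/2): F = (4.5000, -4.6250).
Jacobian J = [[2, 5], [3·y^2 + y, 6·x·y + x]].
At the point, J = [[2.0000, 5.0000], [1.2500, -2.0000]] (det J = -10.2500).
Solving J·Δ = −F gives Δ = (1.3780, -1.4512).
Then the next iterate is (x, y)₁ = (0.8780, -0.9512).

(0.8780, -0.9512)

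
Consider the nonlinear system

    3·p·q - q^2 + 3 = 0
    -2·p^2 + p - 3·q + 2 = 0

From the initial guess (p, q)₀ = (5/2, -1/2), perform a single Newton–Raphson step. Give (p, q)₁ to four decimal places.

(1.7809, -0.5093)

At (5/2, -1/2): F = (-1.0000, -6.5000).
Jacobian J = [[3·q, 3·p - 2·q], [-4·p + 1, -3]].
At the point, J = [[-1.5000, 8.5000], [-9.0000, -3.0000]] (det J = 81.0000).
Solving J·Δ = −F gives Δ = (-0.7191, -0.0093).
Then the next iterate is (p, q)₁ = (1.7809, -0.5093).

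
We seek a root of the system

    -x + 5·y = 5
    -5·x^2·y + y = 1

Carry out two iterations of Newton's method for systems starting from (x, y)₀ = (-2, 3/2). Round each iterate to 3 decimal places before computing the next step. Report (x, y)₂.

(-0.536, 0.893)

At (-2, 3/2): F = (4.500, -29.500).
Jacobian J = [[-1, 5], [-10·x·y, -5·x^2 + 1]].
At the point, J = [[-1.000, 5.000], [30.000, -19.000]] (det J = -131.000).
Solving J·Δ = −F gives Δ = (0.473, -0.805).
Then the next iterate is (x, y)₁ = (-1.527, 0.695).
Round to (-1.527, 0.695) and repeat: F = (0.002, -8.40776), J = [[-1.000, 5.000], [10.61265, -10.65864]].
Δ = (0.991, 0.198), so (x, y)₂ = (-0.536, 0.893).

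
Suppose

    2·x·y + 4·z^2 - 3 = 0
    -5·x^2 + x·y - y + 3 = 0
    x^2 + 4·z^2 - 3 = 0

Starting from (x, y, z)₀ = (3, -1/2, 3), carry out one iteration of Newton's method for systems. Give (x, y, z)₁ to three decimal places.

(1.615, -0.115, 1.596)

At (3, -1/2, 3): F = (30.000, -43.000, 42.000).
Jacobian J = [[2·y, 2·x, 8·z], [-10·x + y, x - 1, 0], [2·x, 0, 8·z]].
At the point, J = [[-1.000, 6.000, 24.000], [-30.500, 2.000, 0.000], [6.000, 0.000, 24.000]] (det J = 4056.000).
Solving J·Δ = −F gives Δ = (-1.385, 0.385, -1.404).
Then the next iterate is (x, y, z)₁ = (1.615, -0.115, 1.596).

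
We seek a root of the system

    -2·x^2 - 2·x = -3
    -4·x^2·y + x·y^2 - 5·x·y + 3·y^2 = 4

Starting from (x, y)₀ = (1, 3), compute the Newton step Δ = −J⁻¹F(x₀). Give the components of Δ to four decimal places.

(-0.1667, -0.6667)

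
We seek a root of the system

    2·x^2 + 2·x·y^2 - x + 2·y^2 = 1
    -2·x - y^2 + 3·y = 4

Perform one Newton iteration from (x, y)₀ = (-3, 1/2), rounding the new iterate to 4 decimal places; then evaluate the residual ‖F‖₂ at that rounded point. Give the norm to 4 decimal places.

At (-3, 1/2): F = (19.0000, 3.2500).
Jacobian J = [[4·x + 2·y^2 - 1, 4·x·y + 4·y], [-2, -2·y + 3]].
At the point, J = [[-12.5000, -4.0000], [-2.0000, 2.0000]] (det J = -33.0000).
Solving J·Δ = −F gives Δ = (1.5455, -0.0795).
Then the next iterate is (x, y)₁ = (-1.4545, 0.4205).
Re-evaluating at (-1.4545, 0.4205): F = (4.524911, -0.006320), so ‖F‖₂ = 4.5249.

4.5249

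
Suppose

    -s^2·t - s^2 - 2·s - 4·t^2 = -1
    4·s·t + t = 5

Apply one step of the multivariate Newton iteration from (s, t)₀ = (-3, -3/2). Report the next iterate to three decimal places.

At (-3, -3/2): F = (2.500, 11.500).
Jacobian J = [[-2·s·t - 2·s - 2, -s^2 - 8·t], [4·t, 4·s + 1]].
At the point, J = [[-5.000, 3.000], [-6.000, -11.000]] (det J = 73.000).
Solving J·Δ = −F gives Δ = (0.849, 0.582).
Then the next iterate is (s, t)₁ = (-2.151, -0.918).

(-2.151, -0.918)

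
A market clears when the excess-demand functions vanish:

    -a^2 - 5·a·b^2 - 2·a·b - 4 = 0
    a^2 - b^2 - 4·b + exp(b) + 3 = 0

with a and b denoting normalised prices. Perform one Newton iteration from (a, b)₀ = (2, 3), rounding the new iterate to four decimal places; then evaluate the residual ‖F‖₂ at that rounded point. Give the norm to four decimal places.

At (2, 3): F = (-110.0000, 6.085537).
Jacobian J = [[-2·a - 5·b^2 - 2·b, -10·a·b - 2·a], [2·a, -2·b + exp(b) - 4]].
At the point, J = [[-55.0000, -64.0000], [4.0000, 10.085537]] (det J = -298.704531).
Solving J·Δ = −F gives Δ = (-2.4102, 0.3525).
Then the next iterate is (a, b)₁ = (-0.4102, 3.3525).
Re-evaluating at (-0.4102, 3.3525): F = (21.633842, 7.093087), so ‖F‖₂ = 22.7670.

22.7670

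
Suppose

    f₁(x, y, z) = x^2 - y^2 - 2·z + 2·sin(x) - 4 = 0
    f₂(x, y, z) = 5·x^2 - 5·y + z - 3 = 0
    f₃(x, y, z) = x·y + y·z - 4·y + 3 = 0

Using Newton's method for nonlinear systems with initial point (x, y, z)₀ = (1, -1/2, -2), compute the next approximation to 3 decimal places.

(1.038, 0.423, -0.264)

At (1, -1/2, -2): F = (2.43294, 2.500, 5.500).
Jacobian J = [[2·x + 2·cos(x), -2·y, -2], [10·x, -5, 1], [y, x + z - 4, y]].
At the point, J = [[3.08060, 1.000, -2.000], [10.000, -5.000, 1.000], [-0.500, -5.000, -0.500]] (det J = 132.60453).
Solving J·Δ = −F gives Δ = (0.038, 0.923, 1.736).
Then the next iterate is (x, y, z)₁ = (1.038, 0.423, -0.264).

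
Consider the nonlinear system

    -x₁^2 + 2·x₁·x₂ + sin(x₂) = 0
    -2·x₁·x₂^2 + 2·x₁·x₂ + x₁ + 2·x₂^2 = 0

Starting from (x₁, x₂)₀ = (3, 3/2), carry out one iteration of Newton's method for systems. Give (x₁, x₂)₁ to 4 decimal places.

(4.1503, 1.9041)

At (3, 3/2): F = (0.997495, 3.0000).
Jacobian J = [[-2·x₁ + 2·x₂, 2·x₁ + cos(x₂)], [-2·x₂^2 + 2·x₂ + 1, -4·x₁·x₂ + 2·x₁ + 4·x₂]].
At the point, J = [[-3.0000, 6.070737], [-0.5000, -6.0000]] (det J = 21.035369).
Solving J·Δ = −F gives Δ = (1.1503, 0.4041).
Then the next iterate is (x₁, x₂)₁ = (4.1503, 1.9041).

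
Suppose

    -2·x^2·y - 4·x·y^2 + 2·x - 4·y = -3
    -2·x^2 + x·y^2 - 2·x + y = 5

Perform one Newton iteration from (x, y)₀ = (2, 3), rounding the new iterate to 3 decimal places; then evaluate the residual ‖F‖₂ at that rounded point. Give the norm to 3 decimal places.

At (2, 3): F = (-101.000, 4.000).
Jacobian J = [[-4·x·y - 4·y^2 + 2, -2·x^2 - 8·x·y - 4], [-4·x + y^2 - 2, 2·x·y + 1]].
At the point, J = [[-58.000, -60.000], [-1.000, 13.000]] (det J = -814.000).
Solving J·Δ = −F gives Δ = (-1.318, -0.409).
Then the next iterate is (x, y)₁ = (0.682, 2.591).
Re-evaluating at (0.682, 2.591): F = (-26.72410, -0.12479), so ‖F‖₂ = 26.724.

26.724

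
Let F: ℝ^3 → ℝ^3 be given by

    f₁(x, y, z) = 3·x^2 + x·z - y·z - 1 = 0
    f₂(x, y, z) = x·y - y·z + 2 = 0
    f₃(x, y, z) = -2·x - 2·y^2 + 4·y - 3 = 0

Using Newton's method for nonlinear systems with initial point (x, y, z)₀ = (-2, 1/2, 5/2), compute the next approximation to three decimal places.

At (-2, 1/2, 5/2): F = (4.750, -0.250, 2.500).
Jacobian J = [[6·x + z, -z, x - y], [y, x - z, -y], [-2, -4·y + 4, 0]].
At the point, J = [[-9.500, -2.500, -2.500], [0.500, -4.500, -0.500], [-2.000, 2.000, 0.000]] (det J = 8.000).
Solving J·Δ = −F gives Δ = (2.375, 1.125, -8.250).
Then the next iterate is (x, y, z)₁ = (0.375, 1.625, -5.750).

(0.375, 1.625, -5.750)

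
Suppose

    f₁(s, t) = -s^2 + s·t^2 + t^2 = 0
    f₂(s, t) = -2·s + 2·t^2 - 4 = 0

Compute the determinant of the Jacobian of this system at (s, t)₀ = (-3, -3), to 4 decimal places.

-156.0000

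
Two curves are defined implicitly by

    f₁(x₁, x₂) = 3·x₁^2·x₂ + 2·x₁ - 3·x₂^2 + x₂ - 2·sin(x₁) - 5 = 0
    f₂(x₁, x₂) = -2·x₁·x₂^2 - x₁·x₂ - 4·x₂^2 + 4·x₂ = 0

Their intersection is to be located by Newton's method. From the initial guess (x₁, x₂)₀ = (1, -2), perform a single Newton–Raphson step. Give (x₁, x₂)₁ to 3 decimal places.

(0.082, -1.093)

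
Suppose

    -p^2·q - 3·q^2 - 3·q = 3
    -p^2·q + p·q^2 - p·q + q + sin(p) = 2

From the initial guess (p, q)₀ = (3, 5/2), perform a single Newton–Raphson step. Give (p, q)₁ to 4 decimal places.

(1.7363, 1.2854)

At (3, 5/2): F = (-51.7500, -10.608880).
Jacobian J = [[-2·p·q, -p^2 - 6·q - 3], [-2·p·q + q^2 - q + cos(p), -p^2 + 2·p·q - p + 1]].
At the point, J = [[-15.0000, -27.0000], [-12.239992, 4.0000]] (det J = -390.479797).
Solving J·Δ = −F gives Δ = (-1.2637, -1.2146).
Then the next iterate is (p, q)₁ = (1.7363, 1.2854).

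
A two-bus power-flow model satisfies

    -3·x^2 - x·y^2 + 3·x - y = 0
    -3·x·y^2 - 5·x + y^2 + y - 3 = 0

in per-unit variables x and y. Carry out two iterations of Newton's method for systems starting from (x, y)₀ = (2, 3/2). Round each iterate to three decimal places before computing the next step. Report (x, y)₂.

(0.715, 5.249)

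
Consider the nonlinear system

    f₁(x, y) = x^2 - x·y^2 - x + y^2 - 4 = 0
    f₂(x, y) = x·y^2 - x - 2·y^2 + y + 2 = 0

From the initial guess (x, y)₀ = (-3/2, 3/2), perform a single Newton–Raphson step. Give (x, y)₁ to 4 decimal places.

(-0.9100, 1.2750)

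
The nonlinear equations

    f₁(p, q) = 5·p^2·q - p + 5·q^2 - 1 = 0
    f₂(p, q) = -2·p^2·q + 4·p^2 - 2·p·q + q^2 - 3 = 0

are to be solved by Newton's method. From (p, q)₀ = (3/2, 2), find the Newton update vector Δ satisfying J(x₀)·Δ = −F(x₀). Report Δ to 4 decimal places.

(-0.6915, -0.6383)

At (3/2, 2): F = (40.0000, -5.0000).
Jacobian J = [[10·p·q - 1, 5·p^2 + 10·q], [-4·p·q + 8·p - 2·q, -2·p^2 - 2·p + 2·q]].
At the point, J = [[29.0000, 31.2500], [-4.0000, -3.5000]] (det J = 23.5000).
Solving J·Δ = −F gives Δ = (-0.6915, -0.6383).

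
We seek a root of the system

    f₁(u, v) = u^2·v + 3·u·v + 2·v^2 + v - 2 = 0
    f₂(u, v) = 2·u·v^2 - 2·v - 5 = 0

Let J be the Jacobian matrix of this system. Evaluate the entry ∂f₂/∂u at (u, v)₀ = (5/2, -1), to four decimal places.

∂f₂/∂u = 2·v^2.
At (5/2, -1) this is 2.0000.

2.0000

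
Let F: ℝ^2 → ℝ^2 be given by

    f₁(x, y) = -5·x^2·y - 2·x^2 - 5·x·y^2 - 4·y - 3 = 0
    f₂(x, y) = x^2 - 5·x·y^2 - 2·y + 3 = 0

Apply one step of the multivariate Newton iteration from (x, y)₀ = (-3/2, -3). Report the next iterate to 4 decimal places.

(-1.2864, -1.5426)

At (-3/2, -3): F = (105.7500, 78.7500).
Jacobian J = [[-10·x·y - 4·x - 5·y^2, -5·x^2 - 10·x·y - 4], [2·x - 5·y^2, -10·x·y - 2]].
At the point, J = [[-84.0000, -60.2500], [-48.0000, -47.0000]] (det J = 1056.0000).
Solving J·Δ = −F gives Δ = (0.2136, 1.4574).
Then the next iterate is (x, y)₁ = (-1.2864, -1.5426).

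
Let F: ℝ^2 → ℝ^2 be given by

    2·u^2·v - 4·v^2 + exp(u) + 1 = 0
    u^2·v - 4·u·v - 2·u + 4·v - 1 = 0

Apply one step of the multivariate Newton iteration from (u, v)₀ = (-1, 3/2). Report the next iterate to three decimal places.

At (-1, 3/2): F = (-4.63212, 14.500).
Jacobian J = [[4·u·v + exp(u), 2·u^2 - 8·v], [2·u·v - 4·v - 2, u^2 - 4·u + 4]].
At the point, J = [[-5.63212, -10.000], [-11.000, 9.000]] (det J = -160.68909).
Solving J·Δ = −F gives Δ = (0.643, -0.825).
Then the next iterate is (u, v)₁ = (-0.357, 0.675).

(-0.357, 0.675)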